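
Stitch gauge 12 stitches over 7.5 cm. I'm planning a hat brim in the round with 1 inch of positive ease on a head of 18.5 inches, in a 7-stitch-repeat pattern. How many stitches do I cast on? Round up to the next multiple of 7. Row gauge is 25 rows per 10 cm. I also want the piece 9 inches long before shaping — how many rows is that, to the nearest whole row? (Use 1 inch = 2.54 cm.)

Cast on 84 stitches; work 57 rows.

Finished = 18.5 + 1 = 19.5 inches.
19.5 inches × 2.54 = 49.53 cm.
12/7.5 = 1.6 sts per cm; 49.53 × 1.6 = 79.25 sts.
Next multiple of 7 → 84.
9 inches = 22.86 cm; × 2.5 = 57.15 → 57 rows.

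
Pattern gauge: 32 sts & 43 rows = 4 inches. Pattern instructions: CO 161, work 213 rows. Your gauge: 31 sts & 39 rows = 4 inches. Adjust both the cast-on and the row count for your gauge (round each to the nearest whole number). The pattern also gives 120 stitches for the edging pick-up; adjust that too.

Cast on 156 stitches; work 193 rows; edging pick-up 116 stitches.

Stitches: 161 × 31/32 = 155.97 → 156.
Rows: 213 × 39/43 = 193.19 → 193.
edging pick-up: 120 × 31/32 = 116.25 → 116.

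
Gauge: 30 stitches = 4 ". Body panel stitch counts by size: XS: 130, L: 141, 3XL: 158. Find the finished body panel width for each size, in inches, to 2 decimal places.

XS 17.33 inches; L 18.80 inches; 3XL 21.07 inches.

30/4 = 7.5 sts per in.
XS: 130 / 7.5 = 17.333 → 17.33 in.
L: 141 / 7.5 = 18.800 → 18.80 in.
3XL: 158 / 7.5 = 21.067 → 21.07 in.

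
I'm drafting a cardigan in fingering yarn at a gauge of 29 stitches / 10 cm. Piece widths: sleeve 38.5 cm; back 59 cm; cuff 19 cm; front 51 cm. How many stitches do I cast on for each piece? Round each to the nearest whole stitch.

Rate = 29/10 = 2.9 sts per cm.
sleeve: 38.5 × 2.9 = 111.65 → 112.
back: 59 × 2.9 = 171.10 → 171.
cuff: 19 × 2.9 = 55.10 → 55.
front: 51 × 2.9 = 147.90 → 148.

sleeve 112; back 171; cuff 55; front 148.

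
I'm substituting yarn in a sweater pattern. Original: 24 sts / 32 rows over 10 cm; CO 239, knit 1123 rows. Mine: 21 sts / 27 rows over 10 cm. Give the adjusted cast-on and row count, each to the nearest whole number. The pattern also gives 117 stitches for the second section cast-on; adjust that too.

Stitches: 239 × 21/24 = 209.12 → 209.
Rows: 1123 × 27/32 = 947.53 → 948.
second section cast-on: 117 × 21/24 = 102.38 → 102.

Cast on 209 stitches; work 948 rows; second section cast-on 102 stitches.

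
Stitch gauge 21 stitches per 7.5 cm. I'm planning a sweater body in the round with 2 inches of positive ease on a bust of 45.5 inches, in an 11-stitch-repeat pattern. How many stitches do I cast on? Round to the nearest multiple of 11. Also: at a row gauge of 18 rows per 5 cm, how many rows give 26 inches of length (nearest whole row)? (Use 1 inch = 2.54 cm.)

Finished = 45.5 + 2 = 47.5 inches.
47.5 inches × 2.54 = 120.65 cm.
21/7.5 = 2.8 sts per cm; 120.65 × 2.8 = 337.82 sts.
Nearest multiple of 11 → 341.
26 inches = 66.04 cm; × 3.6 = 237.74 → 238 rows.

Cast on 341 stitches; work 238 rows.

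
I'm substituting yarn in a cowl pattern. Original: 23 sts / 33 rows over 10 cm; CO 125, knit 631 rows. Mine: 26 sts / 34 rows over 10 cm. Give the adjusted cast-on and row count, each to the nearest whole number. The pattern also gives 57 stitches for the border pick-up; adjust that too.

Cast on 141 stitches; work 650 rows; border pick-up 64 stitches.

Stitches: 125 × 26/23 = 141.30 → 141.
Rows: 631 × 34/33 = 650.12 → 650.
border pick-up: 57 × 26/23 = 64.43 → 64.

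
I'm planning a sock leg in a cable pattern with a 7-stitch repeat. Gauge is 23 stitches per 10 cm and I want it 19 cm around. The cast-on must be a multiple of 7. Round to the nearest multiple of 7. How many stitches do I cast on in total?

42 stitches.

23 / 10 = 2.3 sts per cm.
19 × 2.3 = 43.70 sts.
Nearest multiple of 7: 42.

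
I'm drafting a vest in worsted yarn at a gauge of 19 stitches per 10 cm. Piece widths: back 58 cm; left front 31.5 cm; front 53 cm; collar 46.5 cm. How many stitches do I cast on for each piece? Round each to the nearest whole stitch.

back 110; left front 60; front 101; collar 88.

Rate = 19/10 = 1.9 sts per cm.
back: 58 × 1.9 = 110.20 → 110.
left front: 31.5 × 1.9 = 59.85 → 60.
front: 53 × 1.9 = 100.70 → 101.
collar: 46.5 × 1.9 = 88.35 → 88.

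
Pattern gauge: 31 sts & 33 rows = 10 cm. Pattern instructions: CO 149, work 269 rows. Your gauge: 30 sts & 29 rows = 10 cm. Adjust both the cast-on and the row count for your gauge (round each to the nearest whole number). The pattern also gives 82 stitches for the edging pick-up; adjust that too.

Stitches: 149 × 30/31 = 144.19 → 144.
Rows: 269 × 29/33 = 236.39 → 236.
edging pick-up: 82 × 30/31 = 79.35 → 79.

Cast on 144 stitches; work 236 rows; edging pick-up 79 stitches.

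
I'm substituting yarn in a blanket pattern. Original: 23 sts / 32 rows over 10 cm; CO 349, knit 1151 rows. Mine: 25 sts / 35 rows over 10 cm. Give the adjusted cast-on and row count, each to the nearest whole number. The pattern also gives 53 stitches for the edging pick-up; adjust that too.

Stitches: 349 × 25/23 = 379.35 → 379.
Rows: 1151 × 35/32 = 1258.91 → 1259.
edging pick-up: 53 × 25/23 = 57.61 → 58.

Cast on 379 stitches; work 1259 rows; edging pick-up 58 stitches.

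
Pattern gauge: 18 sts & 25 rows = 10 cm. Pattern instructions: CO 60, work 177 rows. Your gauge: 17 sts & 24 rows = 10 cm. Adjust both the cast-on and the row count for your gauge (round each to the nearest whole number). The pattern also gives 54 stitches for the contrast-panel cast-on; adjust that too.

Stitches: 60 × 17/18 = 56.67 → 57.
Rows: 177 × 24/25 = 169.92 → 170.
contrast-panel cast-on: 54 × 17/18 = 51.00 → 51.

Cast on 57 stitches; work 170 rows; contrast-panel cast-on 51 stitches.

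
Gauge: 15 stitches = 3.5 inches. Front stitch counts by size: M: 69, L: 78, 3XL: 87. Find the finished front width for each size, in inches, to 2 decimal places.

M 16.10 inches; L 18.20 inches; 3XL 20.30 inches.

15/3.5 = 4.286 sts per in.
M: 69 / 4.286 = 16.100 → 16.10 in.
L: 78 / 4.286 = 18.200 → 18.20 in.
3XL: 87 / 4.286 = 20.300 → 20.30 in.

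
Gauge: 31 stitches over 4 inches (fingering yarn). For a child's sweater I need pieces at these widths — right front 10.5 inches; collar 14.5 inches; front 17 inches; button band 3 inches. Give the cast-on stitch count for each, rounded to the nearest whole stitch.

Rate = 31/4 = 7.75 sts per in.
right front: 10.5 × 7.75 = 81.38 → 81.
collar: 14.5 × 7.75 = 112.38 → 112.
front: 17 × 7.75 = 131.75 → 132.
button band: 3 × 7.75 = 23.25 → 23.

right front 81; collar 112; front 132; button band 23.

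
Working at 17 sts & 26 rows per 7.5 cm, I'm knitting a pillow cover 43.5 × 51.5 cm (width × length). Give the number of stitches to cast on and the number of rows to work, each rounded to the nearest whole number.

Cast on 99 stitches and work 179 rows.

Stitch gauge = 17/7.5 = 2.267 sts/cm; 43.5 × 2.267 = 98.60 → 99 sts.
Row gauge = 26/7.5 = 3.467 rows/cm; 51.5 × 3.467 = 178.53 → 179 rows.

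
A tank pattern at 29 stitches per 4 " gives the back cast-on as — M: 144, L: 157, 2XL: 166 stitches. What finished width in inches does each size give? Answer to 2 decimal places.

M 19.86 inches; L 21.66 inches; 2XL 22.90 inches.

29/4 = 7.25 sts per in.
M: 144 / 7.25 = 19.862 → 19.86 in.
L: 157 / 7.25 = 21.655 → 21.66 in.
2XL: 166 / 7.25 = 22.897 → 22.90 in.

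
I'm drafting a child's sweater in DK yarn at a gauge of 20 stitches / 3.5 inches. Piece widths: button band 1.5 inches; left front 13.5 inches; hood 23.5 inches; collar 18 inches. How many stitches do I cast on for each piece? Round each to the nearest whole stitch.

Rate = 20/3.5 = 5.714 sts per in.
button band: 1.5 × 5.714 = 8.57 → 9.
left front: 13.5 × 5.714 = 77.14 → 77.
hood: 23.5 × 5.714 = 134.29 → 134.
collar: 18 × 5.714 = 102.86 → 103.

button band 9; left front 77; hood 134; collar 103.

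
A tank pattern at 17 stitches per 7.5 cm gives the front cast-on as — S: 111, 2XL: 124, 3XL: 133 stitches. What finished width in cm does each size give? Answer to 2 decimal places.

S 48.97 cm; 2XL 54.71 cm; 3XL 58.68 cm.

17/7.5 = 2.267 sts per cm.
S: 111 / 2.267 = 48.971 → 48.97 cm.
2XL: 124 / 2.267 = 54.706 → 54.71 cm.
3XL: 133 / 2.267 = 58.676 → 58.68 cm.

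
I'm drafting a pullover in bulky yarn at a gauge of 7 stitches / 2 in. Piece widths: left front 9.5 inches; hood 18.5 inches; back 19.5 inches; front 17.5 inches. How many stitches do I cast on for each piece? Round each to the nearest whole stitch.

Rate = 7/2 = 3.5 sts per in.
left front: 9.5 × 3.5 = 33.25 → 33.
hood: 18.5 × 3.5 = 64.75 → 65.
back: 19.5 × 3.5 = 68.25 → 68.
front: 17.5 × 3.5 = 61.25 → 61.

left front 33; hood 65; back 68; front 61.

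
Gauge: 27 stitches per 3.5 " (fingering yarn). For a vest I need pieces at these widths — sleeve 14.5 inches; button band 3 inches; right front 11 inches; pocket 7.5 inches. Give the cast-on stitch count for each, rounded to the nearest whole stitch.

sleeve 112; button band 23; right front 85; pocket 58.

Rate = 27/3.5 = 7.714 sts per in.
sleeve: 14.5 × 7.714 = 111.86 → 112.
button band: 3 × 7.714 = 23.14 → 23.
right front: 11 × 7.714 = 84.86 → 85.
pocket: 7.5 × 7.714 = 57.86 → 58.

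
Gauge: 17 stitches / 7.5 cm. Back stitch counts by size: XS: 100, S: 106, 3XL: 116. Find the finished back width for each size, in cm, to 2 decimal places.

17/7.5 = 2.267 sts per cm.
XS: 100 / 2.267 = 44.118 → 44.12 cm.
S: 106 / 2.267 = 46.765 → 46.76 cm.
3XL: 116 / 2.267 = 51.176 → 51.18 cm.

XS 44.12 cm; S 46.76 cm; 3XL 51.18 cm.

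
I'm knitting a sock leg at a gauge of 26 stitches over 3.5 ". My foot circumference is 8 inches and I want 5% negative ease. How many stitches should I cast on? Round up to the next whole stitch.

Finished = 8 × 0.95 = 7.60 in.
26 / 3.5 = 7.429 sts per inch.
7.60 × 7.429 = 56.46 sts.
→ 57 sts.

CO 57 sts.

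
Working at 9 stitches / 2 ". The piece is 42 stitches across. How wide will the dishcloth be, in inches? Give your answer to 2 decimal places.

9.33 inches.

9 stitches / 2 inch = 4.5 stitches per inch.
42 / 4.5 = 9.333 inches.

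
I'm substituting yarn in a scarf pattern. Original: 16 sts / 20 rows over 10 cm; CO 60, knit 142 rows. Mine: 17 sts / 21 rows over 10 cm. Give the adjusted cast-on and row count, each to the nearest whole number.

Cast on 64 stitches; work 149 rows.

Stitches: 60 × 17/16 = 63.75 → 64.
Rows: 142 × 21/20 = 149.10 → 149.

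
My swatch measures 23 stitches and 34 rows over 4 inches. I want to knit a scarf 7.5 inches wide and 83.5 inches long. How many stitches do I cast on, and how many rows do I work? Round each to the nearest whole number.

Stitch gauge = 23/4 = 5.75 sts/in; 7.5 × 5.75 = 43.12 → 43 sts.
Row gauge = 34/4 = 8.5 rows/in; 83.5 × 8.5 = 709.75 → 710 rows.

Cast on 43 stitches and work 710 rows.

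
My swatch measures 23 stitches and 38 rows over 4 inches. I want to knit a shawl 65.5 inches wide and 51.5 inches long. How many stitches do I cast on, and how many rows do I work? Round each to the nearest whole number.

Stitch gauge = 23/4 = 5.75 sts/in; 65.5 × 5.75 = 376.62 → 377 sts.
Row gauge = 38/4 = 9.5 rows/in; 51.5 × 9.5 = 489.25 → 489 rows.

Cast on 377 stitches and work 489 rows.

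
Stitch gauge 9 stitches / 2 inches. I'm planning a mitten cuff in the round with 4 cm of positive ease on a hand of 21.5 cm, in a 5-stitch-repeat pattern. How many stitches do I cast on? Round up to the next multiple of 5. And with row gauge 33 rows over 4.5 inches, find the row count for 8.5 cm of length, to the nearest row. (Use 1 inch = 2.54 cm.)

Cast on 50 stitches; work 25 rows.

Finished = 21.5 + 4 = 25.5 cm.
25.5 cm × 1/2.54 = 10.04 inches.
9/2 = 4.5 sts per in; 10.04 × 4.5 = 45.18 sts.
Next multiple of 5 → 50.
8.5 cm = 3.35 inches; × 7.333 = 24.54 → 25 rows.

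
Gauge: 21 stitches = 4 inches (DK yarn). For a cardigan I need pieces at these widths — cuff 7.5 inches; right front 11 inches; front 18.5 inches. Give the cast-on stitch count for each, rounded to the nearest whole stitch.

Rate = 21/4 = 5.25 sts per in.
cuff: 7.5 × 5.25 = 39.38 → 39.
right front: 11 × 5.25 = 57.75 → 58.
front: 18.5 × 5.25 = 97.12 → 97.

cuff 39; right front 58; front 97.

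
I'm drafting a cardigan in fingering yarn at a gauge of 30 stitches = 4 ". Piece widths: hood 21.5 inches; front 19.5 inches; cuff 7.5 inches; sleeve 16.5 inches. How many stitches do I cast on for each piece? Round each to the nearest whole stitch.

hood 161; front 146; cuff 56; sleeve 124.

Rate = 30/4 = 7.5 sts per in.
hood: 21.5 × 7.5 = 161.25 → 161.
front: 19.5 × 7.5 = 146.25 → 146.
cuff: 7.5 × 7.5 = 56.25 → 56.
sleeve: 16.5 × 7.5 = 123.75 → 124.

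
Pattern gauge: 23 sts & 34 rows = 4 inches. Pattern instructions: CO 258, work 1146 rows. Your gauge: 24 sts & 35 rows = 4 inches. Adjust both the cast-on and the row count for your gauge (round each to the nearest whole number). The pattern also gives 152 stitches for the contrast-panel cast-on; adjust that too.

Stitches: 258 × 24/23 = 269.22 → 269.
Rows: 1146 × 35/34 = 1179.71 → 1180.
contrast-panel cast-on: 152 × 24/23 = 158.61 → 159.

Cast on 269 stitches; work 1180 rows; contrast-panel cast-on 159 stitches.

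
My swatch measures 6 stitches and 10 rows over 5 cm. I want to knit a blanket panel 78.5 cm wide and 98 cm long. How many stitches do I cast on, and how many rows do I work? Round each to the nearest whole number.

Cast on 94 stitches and work 196 rows.

Stitch gauge = 6/5 = 1.2 sts/cm; 78.5 × 1.2 = 94.20 → 94 sts.
Row gauge = 10/5 = 2 rows/cm; 98 × 2 = 196.00 → 196 rows.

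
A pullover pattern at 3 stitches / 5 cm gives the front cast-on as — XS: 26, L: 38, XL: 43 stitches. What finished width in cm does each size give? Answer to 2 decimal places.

XS 43.33 cm; L 63.33 cm; XL 71.67 cm.

3/5 = 0.6 sts per cm.
XS: 26 / 0.6 = 43.333 → 43.33 cm.
L: 38 / 0.6 = 63.333 → 63.33 cm.
XL: 43 / 0.6 = 71.667 → 71.67 cm.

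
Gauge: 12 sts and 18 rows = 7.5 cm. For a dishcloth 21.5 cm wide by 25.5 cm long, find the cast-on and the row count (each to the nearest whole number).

Stitch gauge = 12/7.5 = 1.6 sts/cm; 21.5 × 1.6 = 34.40 → 34 sts.
Row gauge = 18/7.5 = 2.4 rows/cm; 25.5 × 2.4 = 61.20 → 61 rows.

Cast on 34 stitches and work 61 rows.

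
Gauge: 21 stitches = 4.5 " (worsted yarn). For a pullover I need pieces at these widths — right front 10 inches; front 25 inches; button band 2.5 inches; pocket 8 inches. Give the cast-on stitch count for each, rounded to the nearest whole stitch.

Rate = 21/4.5 = 4.667 sts per in.
right front: 10 × 4.667 = 46.67 → 47.
front: 25 × 4.667 = 116.67 → 117.
button band: 2.5 × 4.667 = 11.67 → 12.
pocket: 8 × 4.667 = 37.33 → 37.

right front 47; front 117; button band 12; pocket 37.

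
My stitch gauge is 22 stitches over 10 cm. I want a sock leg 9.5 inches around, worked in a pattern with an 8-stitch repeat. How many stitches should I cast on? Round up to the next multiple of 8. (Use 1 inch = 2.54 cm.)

9.5 in = 9.5 × 2.54 = 24.13 cm.
22 / 10 = 2.2 sts/cm.
24.13 × 2.2 = 53.09 sts.
→ 56.

Cast on 56 stitches.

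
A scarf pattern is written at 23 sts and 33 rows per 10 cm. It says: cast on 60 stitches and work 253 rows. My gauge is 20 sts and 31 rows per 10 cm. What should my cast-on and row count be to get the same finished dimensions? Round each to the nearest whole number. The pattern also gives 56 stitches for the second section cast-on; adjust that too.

Stitches: 60 × 20/23 = 52.17 → 52.
Rows: 253 × 31/33 = 237.67 → 238.
second section cast-on: 56 × 20/23 = 48.70 → 49.

Cast on 52 stitches; work 238 rows; second section cast-on 49 stitches.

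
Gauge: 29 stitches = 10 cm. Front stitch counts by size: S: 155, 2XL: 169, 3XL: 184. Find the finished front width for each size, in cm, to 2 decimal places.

29/10 = 2.9 sts per cm.
S: 155 / 2.9 = 53.448 → 53.45 cm.
2XL: 169 / 2.9 = 58.276 → 58.28 cm.
3XL: 184 / 2.9 = 63.448 → 63.45 cm.

S 53.45 cm; 2XL 58.28 cm; 3XL 63.45 cm.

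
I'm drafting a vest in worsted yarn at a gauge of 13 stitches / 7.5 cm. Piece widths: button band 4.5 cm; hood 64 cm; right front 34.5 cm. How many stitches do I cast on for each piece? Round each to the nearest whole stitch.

Rate = 13/7.5 = 1.733 sts per cm.
button band: 4.5 × 1.733 = 7.80 → 8.
hood: 64 × 1.733 = 110.93 → 111.
right front: 34.5 × 1.733 = 59.80 → 60.

button band 8; hood 111; right front 60.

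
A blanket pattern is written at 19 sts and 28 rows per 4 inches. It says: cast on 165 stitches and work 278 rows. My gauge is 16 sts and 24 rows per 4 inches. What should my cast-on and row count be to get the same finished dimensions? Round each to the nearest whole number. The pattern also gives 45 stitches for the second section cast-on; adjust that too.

Cast on 139 stitches; work 238 rows; second section cast-on 38 stitches.

Stitches: 165 × 16/19 = 138.95 → 139.
Rows: 278 × 24/28 = 238.29 → 238.
second section cast-on: 45 × 16/19 = 37.89 → 38.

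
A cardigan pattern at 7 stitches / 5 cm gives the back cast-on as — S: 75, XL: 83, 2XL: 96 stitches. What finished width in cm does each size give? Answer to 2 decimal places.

7/5 = 1.4 sts per cm.
S: 75 / 1.4 = 53.571 → 53.57 cm.
XL: 83 / 1.4 = 59.286 → 59.29 cm.
2XL: 96 / 1.4 = 68.571 → 68.57 cm.

S 53.57 cm; XL 59.29 cm; 2XL 68.57 cm.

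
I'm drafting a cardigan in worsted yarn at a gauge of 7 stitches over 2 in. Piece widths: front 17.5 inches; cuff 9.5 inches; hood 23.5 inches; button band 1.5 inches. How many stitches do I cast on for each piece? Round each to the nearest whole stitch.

front 61; cuff 33; hood 82; button band 5.

Rate = 7/2 = 3.5 sts per in.
front: 17.5 × 3.5 = 61.25 → 61.
cuff: 9.5 × 3.5 = 33.25 → 33.
hood: 23.5 × 3.5 = 82.25 → 82.
button band: 1.5 × 3.5 = 5.25 → 5.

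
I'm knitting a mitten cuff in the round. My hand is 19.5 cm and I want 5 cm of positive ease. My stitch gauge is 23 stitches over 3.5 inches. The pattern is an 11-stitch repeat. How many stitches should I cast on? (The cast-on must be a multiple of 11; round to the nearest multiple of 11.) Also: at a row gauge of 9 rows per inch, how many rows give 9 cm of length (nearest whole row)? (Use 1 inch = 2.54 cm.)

Cast on 66 stitches; work 32 rows.

Finished = 19.5 + 5 = 24.5 cm.
24.5 cm × 1/2.54 = 9.65 inches.
23/3.5 = 6.571 sts per in; 9.65 × 6.571 = 63.39 sts.
Nearest multiple of 11 → 66.
9 cm = 3.54 inches; × 9 = 31.89 → 32 rows.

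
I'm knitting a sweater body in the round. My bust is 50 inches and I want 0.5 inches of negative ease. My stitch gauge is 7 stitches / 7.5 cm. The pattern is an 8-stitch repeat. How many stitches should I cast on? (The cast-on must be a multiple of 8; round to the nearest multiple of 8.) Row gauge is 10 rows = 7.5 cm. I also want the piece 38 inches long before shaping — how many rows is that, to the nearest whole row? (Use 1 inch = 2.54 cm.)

Cast on 120 stitches; work 129 rows.

Finished = 50 − 0.5 = 49.5 inches.
49.5 inches × 2.54 = 125.73 cm.
7/7.5 = 0.933 sts per cm; 125.73 × 0.933 = 117.35 sts.
Nearest multiple of 8 → 120.
38 inches = 96.52 cm; × 1.333 = 128.69 → 129 rows.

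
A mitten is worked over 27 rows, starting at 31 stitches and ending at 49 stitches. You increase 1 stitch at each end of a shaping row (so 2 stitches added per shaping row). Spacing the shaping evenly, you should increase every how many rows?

Increase every 3rd row.

Stitches to add: |49 − 31| = 18.
Shaping rows needed: 18 / 2 = 9.
27 rows / 9 = every 3 rows.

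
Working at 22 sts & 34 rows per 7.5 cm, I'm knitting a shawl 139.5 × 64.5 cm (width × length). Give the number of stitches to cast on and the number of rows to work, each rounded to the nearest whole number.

Stitch gauge = 22/7.5 = 2.933 sts/cm; 139.5 × 2.933 = 409.20 → 409 sts.
Row gauge = 34/7.5 = 4.533 rows/cm; 64.5 × 4.533 = 292.40 → 292 rows.

Cast on 409 stitches and work 292 rows.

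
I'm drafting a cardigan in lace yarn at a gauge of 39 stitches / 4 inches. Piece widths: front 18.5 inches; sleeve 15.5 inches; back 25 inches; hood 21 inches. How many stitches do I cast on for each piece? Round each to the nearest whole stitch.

front 180; sleeve 151; back 244; hood 205.

Rate = 39/4 = 9.75 sts per in.
front: 18.5 × 9.75 = 180.38 → 180.
sleeve: 15.5 × 9.75 = 151.12 → 151.
back: 25 × 9.75 = 243.75 → 244.
hood: 21 × 9.75 = 204.75 → 205.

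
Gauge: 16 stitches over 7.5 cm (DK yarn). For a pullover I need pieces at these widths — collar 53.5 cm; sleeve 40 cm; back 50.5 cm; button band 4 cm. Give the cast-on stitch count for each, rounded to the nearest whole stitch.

collar 114; sleeve 85; back 108; button band 9.

Rate = 16/7.5 = 2.133 sts per cm.
collar: 53.5 × 2.133 = 114.13 → 114.
sleeve: 40 × 2.133 = 85.33 → 85.
back: 50.5 × 2.133 = 107.73 → 108.
button band: 4 × 2.133 = 8.53 → 9.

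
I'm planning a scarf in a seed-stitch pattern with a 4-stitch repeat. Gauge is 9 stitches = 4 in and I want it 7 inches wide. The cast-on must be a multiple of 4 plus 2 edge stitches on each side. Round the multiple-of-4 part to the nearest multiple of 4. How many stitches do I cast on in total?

9 / 4 = 2.25 sts per inch.
7 × 2.25 = 15.75 sts.
Less 4 edge sts → 11.75 for the repeat.
Nearest multiple of 4: 12.
Add back 4 edge sts → 16.

16 stitches.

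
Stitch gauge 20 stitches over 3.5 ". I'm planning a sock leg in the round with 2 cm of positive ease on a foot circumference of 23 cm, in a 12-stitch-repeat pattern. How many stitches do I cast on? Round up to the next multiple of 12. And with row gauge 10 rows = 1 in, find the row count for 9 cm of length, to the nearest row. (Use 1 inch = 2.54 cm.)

Finished = 23 + 2 = 25 cm.
25 cm × 1/2.54 = 9.84 inches.
20/3.5 = 5.714 sts per in; 9.84 × 5.714 = 56.24 sts.
Next multiple of 12 → 60.
9 cm = 3.54 inches; × 10 = 35.43 → 35 rows.

Cast on 60 stitches; work 35 rows.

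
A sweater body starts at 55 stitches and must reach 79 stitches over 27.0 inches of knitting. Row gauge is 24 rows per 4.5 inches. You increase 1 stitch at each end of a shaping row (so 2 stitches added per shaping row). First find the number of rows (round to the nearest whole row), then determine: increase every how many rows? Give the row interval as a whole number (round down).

Increase every 12th row.

Rows = 27.0 × 5.333 = 144.0 → 144 rows.
Stitches to add: 24 → 12 shaping rows (at 2 st each).
144 / 12 = 12.00 → every 12 rows.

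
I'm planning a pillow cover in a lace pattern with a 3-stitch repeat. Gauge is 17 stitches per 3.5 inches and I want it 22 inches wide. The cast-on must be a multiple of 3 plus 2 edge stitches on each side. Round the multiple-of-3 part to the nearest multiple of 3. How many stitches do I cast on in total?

17 / 3.5 = 4.857 sts per inch.
22 × 4.857 = 106.86 sts.
Less 4 edge sts → 102.86 for the repeat.
Nearest multiple of 3: 102.
Add back 4 edge sts → 106.

CO 106 sts.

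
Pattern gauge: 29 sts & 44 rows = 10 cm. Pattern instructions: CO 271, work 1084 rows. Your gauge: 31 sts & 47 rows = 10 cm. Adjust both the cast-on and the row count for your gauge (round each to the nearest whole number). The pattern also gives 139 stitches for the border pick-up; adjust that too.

Stitches: 271 × 31/29 = 289.69 → 290.
Rows: 1084 × 47/44 = 1157.91 → 1158.
border pick-up: 139 × 31/29 = 148.59 → 149.

Cast on 290 stitches; work 1158 rows; border pick-up 149 stitches.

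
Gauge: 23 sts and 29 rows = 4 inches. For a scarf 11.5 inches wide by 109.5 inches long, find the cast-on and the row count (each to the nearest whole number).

Stitch gauge = 23/4 = 5.75 sts/in; 11.5 × 5.75 = 66.12 → 66 sts.
Row gauge = 29/4 = 7.25 rows/in; 109.5 × 7.25 = 793.88 → 794 rows.

Cast on 66 stitches and work 794 rows.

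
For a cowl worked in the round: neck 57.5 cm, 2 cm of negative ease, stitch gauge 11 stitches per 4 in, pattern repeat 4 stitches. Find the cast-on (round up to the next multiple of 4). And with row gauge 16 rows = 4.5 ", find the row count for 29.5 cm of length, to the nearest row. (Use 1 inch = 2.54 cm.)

Cast on 64 stitches; work 41 rows.

Finished = 57.5 − 2 = 55.5 cm.
55.5 cm × 1/2.54 = 21.85 inches.
11/4 = 2.75 sts per in; 21.85 × 2.75 = 60.09 sts.
Next multiple of 4 → 64.
29.5 cm = 11.61 inches; × 3.556 = 41.29 → 41 rows.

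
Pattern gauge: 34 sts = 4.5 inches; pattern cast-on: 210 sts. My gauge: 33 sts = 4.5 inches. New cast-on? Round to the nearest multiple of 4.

Cast on 204 stitches.

Scale factor = 33 / 34 = 0.971.
210 × 33 / 34 = 203.82 sts.
→ 204 sts.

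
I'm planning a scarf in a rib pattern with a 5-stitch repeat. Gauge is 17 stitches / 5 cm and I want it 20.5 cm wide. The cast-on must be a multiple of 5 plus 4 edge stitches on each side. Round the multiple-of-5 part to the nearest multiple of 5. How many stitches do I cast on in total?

Cast on 68 stitches.

17 / 5 = 3.4 sts per cm.
20.5 × 3.4 = 69.70 sts.
Less 8 edge sts → 61.70 for the repeat.
Nearest multiple of 5: 60.
Add back 8 edge sts → 68.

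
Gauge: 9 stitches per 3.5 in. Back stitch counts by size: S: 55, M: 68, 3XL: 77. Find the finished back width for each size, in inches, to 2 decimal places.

9/3.5 = 2.571 sts per in.
S: 55 / 2.571 = 21.389 → 21.39 in.
M: 68 / 2.571 = 26.444 → 26.44 in.
3XL: 77 / 2.571 = 29.944 → 29.94 in.

S 21.39 inches; M 26.44 inches; 3XL 29.94 inches.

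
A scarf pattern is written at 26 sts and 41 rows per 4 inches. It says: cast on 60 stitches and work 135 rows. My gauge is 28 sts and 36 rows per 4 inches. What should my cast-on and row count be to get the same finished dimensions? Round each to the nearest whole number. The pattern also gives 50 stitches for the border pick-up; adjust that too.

Stitches: 60 × 28/26 = 64.62 → 65.
Rows: 135 × 36/41 = 118.54 → 119.
border pick-up: 50 × 28/26 = 53.85 → 54.

Cast on 65 stitches; work 119 rows; border pick-up 54 stitches.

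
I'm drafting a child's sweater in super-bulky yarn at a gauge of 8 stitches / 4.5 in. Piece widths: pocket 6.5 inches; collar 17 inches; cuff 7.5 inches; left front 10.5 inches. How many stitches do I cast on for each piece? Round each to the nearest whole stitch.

pocket 12; collar 30; cuff 13; left front 19.

Rate = 8/4.5 = 1.778 sts per in.
pocket: 6.5 × 1.778 = 11.56 → 12.
collar: 17 × 1.778 = 30.22 → 30.
cuff: 7.5 × 1.778 = 13.33 → 13.
left front: 10.5 × 1.778 = 18.67 → 19.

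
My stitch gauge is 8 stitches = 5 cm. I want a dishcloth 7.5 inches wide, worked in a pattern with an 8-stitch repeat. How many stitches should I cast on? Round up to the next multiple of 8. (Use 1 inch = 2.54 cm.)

7.5 in = 7.5 × 2.54 = 19.05 cm.
8 / 5 = 1.6 sts/cm.
19.05 × 1.6 = 30.48 sts.
→ 32.

Cast on 32 stitches.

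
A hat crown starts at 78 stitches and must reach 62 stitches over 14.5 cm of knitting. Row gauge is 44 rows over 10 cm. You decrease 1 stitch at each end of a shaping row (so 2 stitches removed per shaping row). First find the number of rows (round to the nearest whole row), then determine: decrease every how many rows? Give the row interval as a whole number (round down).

Decrease every 8th row.

Rows = 14.5 × 4.4 = 63.8 → 64 rows.
Stitches to remove: 16 → 8 shaping rows (at 2 st each).
64 / 8 = 8.00 → every 8 rows.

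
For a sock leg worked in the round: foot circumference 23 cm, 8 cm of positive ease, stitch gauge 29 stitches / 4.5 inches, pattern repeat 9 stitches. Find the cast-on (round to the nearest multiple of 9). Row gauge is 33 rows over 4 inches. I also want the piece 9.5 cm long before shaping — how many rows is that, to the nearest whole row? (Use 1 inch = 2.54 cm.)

Cast on 81 stitches; work 31 rows.

Finished = 23 + 8 = 31 cm.
31 cm × 1/2.54 = 12.20 inches.
29/4.5 = 6.444 sts per in; 12.20 × 6.444 = 78.65 sts.
Nearest multiple of 9 → 81.
9.5 cm = 3.74 inches; × 8.25 = 30.86 → 31 rows.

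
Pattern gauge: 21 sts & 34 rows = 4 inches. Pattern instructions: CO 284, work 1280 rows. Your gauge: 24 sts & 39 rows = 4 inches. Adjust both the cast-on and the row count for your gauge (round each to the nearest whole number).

Stitches: 284 × 24/21 = 324.57 → 325.
Rows: 1280 × 39/34 = 1468.24 → 1468.

Cast on 325 stitches; work 1468 rows.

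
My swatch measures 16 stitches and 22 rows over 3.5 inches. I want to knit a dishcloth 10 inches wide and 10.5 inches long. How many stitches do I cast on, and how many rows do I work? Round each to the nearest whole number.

Cast on 46 stitches and work 66 rows.

Stitch gauge = 16/3.5 = 4.571 sts/in; 10 × 4.571 = 45.71 → 46 sts.
Row gauge = 22/3.5 = 6.286 rows/in; 10.5 × 6.286 = 66.00 → 66 rows.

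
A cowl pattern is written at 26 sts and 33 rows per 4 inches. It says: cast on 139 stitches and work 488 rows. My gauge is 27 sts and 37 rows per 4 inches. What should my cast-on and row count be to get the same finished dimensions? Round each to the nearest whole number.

Cast on 144 stitches; work 547 rows.

Stitches: 139 × 27/26 = 144.35 → 144.
Rows: 488 × 37/33 = 547.15 → 547.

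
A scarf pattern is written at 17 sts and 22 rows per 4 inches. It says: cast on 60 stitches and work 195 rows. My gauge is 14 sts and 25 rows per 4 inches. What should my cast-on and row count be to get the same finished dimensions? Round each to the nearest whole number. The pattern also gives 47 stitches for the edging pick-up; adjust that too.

Stitches: 60 × 14/17 = 49.41 → 49.
Rows: 195 × 25/22 = 221.59 → 222.
edging pick-up: 47 × 14/17 = 38.71 → 39.

Cast on 49 stitches; work 222 rows; edging pick-up 39 stitches.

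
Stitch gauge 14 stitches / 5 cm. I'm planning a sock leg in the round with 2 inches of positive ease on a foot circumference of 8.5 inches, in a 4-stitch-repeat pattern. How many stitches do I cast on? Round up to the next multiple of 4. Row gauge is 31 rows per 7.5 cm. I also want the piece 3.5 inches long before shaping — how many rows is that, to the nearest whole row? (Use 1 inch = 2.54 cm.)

Cast on 76 stitches; work 37 rows.

Finished = 8.5 + 2 = 10.5 inches.
10.5 inches × 2.54 = 26.67 cm.
14/5 = 2.8 sts per cm; 26.67 × 2.8 = 74.68 sts.
Next multiple of 4 → 76.
3.5 inches = 8.89 cm; × 4.133 = 36.75 → 37 rows.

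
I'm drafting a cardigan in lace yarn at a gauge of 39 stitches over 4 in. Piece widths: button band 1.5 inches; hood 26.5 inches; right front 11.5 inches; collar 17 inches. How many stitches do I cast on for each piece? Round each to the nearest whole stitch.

Rate = 39/4 = 9.75 sts per in.
button band: 1.5 × 9.75 = 14.62 → 15.
hood: 26.5 × 9.75 = 258.38 → 258.
right front: 11.5 × 9.75 = 112.12 → 112.
collar: 17 × 9.75 = 165.75 → 166.

button band 15; hood 258; right front 112; collar 166.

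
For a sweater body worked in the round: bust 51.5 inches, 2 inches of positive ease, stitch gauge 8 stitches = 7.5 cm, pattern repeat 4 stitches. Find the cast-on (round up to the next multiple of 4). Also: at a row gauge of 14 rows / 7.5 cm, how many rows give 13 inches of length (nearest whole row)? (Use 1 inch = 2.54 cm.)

Finished = 51.5 + 2 = 53.5 inches.
53.5 inches × 2.54 = 135.89 cm.
8/7.5 = 1.067 sts per cm; 135.89 × 1.067 = 144.95 sts.
Next multiple of 4 → 148.
13 inches = 33.02 cm; × 1.867 = 61.64 → 62 rows.

Cast on 148 stitches; work 62 rows.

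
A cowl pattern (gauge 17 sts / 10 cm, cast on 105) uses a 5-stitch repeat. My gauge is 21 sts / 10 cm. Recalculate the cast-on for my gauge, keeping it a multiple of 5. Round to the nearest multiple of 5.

105 × 21 / 17 = 129.71.
Nearest multiple of 5: 130.

Cast on 130 stitches.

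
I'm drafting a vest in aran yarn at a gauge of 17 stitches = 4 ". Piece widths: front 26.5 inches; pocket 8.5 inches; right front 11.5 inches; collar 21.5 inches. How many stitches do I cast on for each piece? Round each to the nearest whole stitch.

front 113; pocket 36; right front 49; collar 91.

Rate = 17/4 = 4.25 sts per in.
front: 26.5 × 4.25 = 112.62 → 113.
pocket: 8.5 × 4.25 = 36.12 → 36.
right front: 11.5 × 4.25 = 48.88 → 49.
collar: 21.5 × 4.25 = 91.38 → 91.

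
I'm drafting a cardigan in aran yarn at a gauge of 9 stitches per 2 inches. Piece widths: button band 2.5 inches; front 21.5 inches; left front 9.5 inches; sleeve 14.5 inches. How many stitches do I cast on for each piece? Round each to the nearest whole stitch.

Rate = 9/2 = 4.5 sts per in.
button band: 2.5 × 4.5 = 11.25 → 11.
front: 21.5 × 4.5 = 96.75 → 97.
left front: 9.5 × 4.5 = 42.75 → 43.
sleeve: 14.5 × 4.5 = 65.25 → 65.

button band 11; front 97; left front 43; sleeve 65.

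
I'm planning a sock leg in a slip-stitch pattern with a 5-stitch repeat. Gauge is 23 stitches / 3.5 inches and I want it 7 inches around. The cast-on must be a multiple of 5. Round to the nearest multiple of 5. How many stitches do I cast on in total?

45 stitches.

23 / 3.5 = 6.571 sts per inch.
7 × 6.571 = 46.00 sts.
Nearest multiple of 5: 45.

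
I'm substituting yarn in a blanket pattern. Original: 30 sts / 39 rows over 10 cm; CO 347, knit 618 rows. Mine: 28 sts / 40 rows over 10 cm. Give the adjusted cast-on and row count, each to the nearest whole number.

Cast on 324 stitches; work 634 rows.

Stitches: 347 × 28/30 = 323.87 → 324.
Rows: 618 × 40/39 = 633.85 → 634.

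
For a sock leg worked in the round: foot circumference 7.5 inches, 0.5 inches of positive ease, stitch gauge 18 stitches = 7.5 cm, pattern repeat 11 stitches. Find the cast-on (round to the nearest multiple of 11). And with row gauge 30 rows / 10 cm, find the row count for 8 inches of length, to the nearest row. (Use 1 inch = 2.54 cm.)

Finished = 7.5 + 0.5 = 8 inches.
8 inches × 2.54 = 20.32 cm.
18/7.5 = 2.4 sts per cm; 20.32 × 2.4 = 48.77 sts.
Nearest multiple of 11 → 44.
8 inches = 20.32 cm; × 3 = 60.96 → 61 rows.

Cast on 44 stitches; work 61 rows.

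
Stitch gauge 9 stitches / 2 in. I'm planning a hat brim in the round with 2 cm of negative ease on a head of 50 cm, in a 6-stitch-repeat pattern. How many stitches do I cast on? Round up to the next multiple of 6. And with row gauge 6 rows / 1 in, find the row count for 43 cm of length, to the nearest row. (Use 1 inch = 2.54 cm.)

Finished = 50 − 2 = 48 cm.
48 cm × 1/2.54 = 18.90 inches.
9/2 = 4.5 sts per in; 18.90 × 4.5 = 85.04 sts.
Next multiple of 6 → 90.
43 cm = 16.93 inches; × 6 = 101.57 → 102 rows.

Cast on 90 stitches; work 102 rows.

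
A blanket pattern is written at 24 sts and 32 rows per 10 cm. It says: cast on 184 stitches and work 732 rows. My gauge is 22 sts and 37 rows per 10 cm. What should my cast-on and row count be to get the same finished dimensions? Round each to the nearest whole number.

Cast on 169 stitches; work 846 rows.

Stitches: 184 × 22/24 = 168.67 → 169.
Rows: 732 × 37/32 = 846.38 → 846.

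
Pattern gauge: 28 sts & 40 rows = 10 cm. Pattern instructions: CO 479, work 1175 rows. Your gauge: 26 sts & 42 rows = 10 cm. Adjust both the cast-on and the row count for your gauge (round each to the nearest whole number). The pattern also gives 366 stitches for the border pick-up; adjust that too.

Stitches: 479 × 26/28 = 444.79 → 445.
Rows: 1175 × 42/40 = 1233.75 → 1234.
border pick-up: 366 × 26/28 = 339.86 → 340.

Cast on 445 stitches; work 1234 rows; border pick-up 340 stitches.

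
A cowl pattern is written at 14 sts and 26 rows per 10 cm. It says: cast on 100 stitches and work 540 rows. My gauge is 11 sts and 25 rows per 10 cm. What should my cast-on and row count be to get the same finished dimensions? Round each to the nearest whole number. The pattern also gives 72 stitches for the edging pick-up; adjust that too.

Stitches: 100 × 11/14 = 78.57 → 79.
Rows: 540 × 25/26 = 519.23 → 519.
edging pick-up: 72 × 11/14 = 56.57 → 57.

Cast on 79 stitches; work 519 rows; edging pick-up 57 stitches.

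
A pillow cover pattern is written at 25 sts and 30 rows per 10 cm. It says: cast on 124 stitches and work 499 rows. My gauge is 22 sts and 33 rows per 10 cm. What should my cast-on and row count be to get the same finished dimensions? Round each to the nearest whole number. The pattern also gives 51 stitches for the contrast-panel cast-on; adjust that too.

Stitches: 124 × 22/25 = 109.12 → 109.
Rows: 499 × 33/30 = 548.90 → 549.
contrast-panel cast-on: 51 × 22/25 = 44.88 → 45.

Cast on 109 stitches; work 549 rows; contrast-panel cast-on 45 stitches.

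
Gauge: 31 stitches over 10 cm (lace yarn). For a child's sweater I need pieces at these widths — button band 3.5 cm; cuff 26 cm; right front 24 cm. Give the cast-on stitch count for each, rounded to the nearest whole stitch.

Rate = 31/10 = 3.1 sts per cm.
button band: 3.5 × 3.1 = 10.85 → 11.
cuff: 26 × 3.1 = 80.60 → 81.
right front: 24 × 3.1 = 74.40 → 74.

button band 11; cuff 81; right front 74.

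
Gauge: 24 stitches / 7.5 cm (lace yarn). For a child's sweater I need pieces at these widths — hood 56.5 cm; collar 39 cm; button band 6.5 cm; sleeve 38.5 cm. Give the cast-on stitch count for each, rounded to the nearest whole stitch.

hood 181; collar 125; button band 21; sleeve 123.

Rate = 24/7.5 = 3.2 sts per cm.
hood: 56.5 × 3.2 = 180.80 → 181.
collar: 39 × 3.2 = 124.80 → 125.
button band: 6.5 × 3.2 = 20.80 → 21.
sleeve: 38.5 × 3.2 = 123.20 → 123.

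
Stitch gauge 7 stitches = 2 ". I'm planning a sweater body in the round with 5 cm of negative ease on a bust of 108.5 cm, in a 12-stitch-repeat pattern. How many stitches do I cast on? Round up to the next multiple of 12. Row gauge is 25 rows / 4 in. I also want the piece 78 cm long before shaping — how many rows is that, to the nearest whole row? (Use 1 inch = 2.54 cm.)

Cast on 144 stitches; work 192 rows.

Finished = 108.5 − 5 = 103.5 cm.
103.5 cm × 1/2.54 = 40.75 inches.
7/2 = 3.5 sts per in; 40.75 × 3.5 = 142.62 sts.
Next multiple of 12 → 144.
78 cm = 30.71 inches; × 6.25 = 191.93 → 192 rows.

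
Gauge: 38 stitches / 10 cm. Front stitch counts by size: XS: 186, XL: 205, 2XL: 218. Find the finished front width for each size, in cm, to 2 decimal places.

XS 48.95 cm; XL 53.95 cm; 2XL 57.37 cm.

38/10 = 3.8 sts per cm.
XS: 186 / 3.8 = 48.947 → 48.95 cm.
XL: 205 / 3.8 = 53.947 → 53.95 cm.
2XL: 218 / 3.8 = 57.368 → 57.37 cm.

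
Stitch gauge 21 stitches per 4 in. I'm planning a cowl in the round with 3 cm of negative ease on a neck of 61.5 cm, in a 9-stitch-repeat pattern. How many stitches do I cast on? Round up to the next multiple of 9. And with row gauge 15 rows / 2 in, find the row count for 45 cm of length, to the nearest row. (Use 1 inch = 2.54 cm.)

Finished = 61.5 − 3 = 58.5 cm.
58.5 cm × 1/2.54 = 23.03 inches.
21/4 = 5.25 sts per in; 23.03 × 5.25 = 120.92 sts.
Next multiple of 9 → 126.
45 cm = 17.72 inches; × 7.5 = 132.87 → 133 rows.

Cast on 126 stitches; work 133 rows.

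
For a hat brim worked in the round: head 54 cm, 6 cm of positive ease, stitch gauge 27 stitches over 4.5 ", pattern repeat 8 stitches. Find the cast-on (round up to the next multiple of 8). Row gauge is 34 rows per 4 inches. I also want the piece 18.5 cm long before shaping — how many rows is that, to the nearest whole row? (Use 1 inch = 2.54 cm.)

Finished = 54 + 6 = 60 cm.
60 cm × 1/2.54 = 23.62 inches.
27/4.5 = 6 sts per in; 23.62 × 6 = 141.73 sts.
Next multiple of 8 → 144.
18.5 cm = 7.28 inches; × 8.5 = 61.91 → 62 rows.

Cast on 144 stitches; work 62 rows.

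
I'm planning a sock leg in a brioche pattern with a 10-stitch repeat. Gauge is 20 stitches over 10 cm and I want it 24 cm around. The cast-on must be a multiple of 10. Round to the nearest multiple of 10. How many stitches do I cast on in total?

50 stitches.

20 / 10 = 2 sts per cm.
24 × 2 = 48.00 sts.
Nearest multiple of 10: 50.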